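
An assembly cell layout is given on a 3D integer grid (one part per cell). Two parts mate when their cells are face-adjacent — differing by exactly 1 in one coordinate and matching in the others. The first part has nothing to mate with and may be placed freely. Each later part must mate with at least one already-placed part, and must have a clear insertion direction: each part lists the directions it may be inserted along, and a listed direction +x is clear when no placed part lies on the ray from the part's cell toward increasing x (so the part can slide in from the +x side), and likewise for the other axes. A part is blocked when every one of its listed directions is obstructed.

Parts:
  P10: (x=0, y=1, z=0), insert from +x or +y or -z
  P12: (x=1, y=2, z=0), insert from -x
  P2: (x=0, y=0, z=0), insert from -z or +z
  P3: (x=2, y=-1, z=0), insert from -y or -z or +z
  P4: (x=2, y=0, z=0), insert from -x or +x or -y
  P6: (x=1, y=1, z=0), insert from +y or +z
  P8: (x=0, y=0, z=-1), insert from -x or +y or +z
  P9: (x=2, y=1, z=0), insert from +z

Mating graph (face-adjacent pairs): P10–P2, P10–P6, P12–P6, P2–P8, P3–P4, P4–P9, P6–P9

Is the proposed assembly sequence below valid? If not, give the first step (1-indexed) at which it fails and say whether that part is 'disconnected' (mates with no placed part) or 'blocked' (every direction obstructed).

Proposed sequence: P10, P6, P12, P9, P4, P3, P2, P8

1. P10@(0, 1, 0) [+x clear] — {P10}
2. P6@(1, 1, 0) [+y clear] — {P10, P6}
3. P12@(1, 2, 0) [-x clear] — {P10, P12, P6}
4. P9@(2, 1, 0) [+z clear] — {P10, P12, P6, P9}
5. P4@(2, 0, 0) [-x clear] — {P10, P12, P4, P6, P9}
6. P3@(2, -1, 0) [-y clear] — {P10, P12, P3, P4, P6, P9}
7. P2@(0, 0, 0) [-z clear] — {P10, P12, P2, P3, P4, P6, P9}
8. P8@(0, 0, -1) [-x clear] — {P10, P12, P2, P3, P4, P6, P8, P9}

Valid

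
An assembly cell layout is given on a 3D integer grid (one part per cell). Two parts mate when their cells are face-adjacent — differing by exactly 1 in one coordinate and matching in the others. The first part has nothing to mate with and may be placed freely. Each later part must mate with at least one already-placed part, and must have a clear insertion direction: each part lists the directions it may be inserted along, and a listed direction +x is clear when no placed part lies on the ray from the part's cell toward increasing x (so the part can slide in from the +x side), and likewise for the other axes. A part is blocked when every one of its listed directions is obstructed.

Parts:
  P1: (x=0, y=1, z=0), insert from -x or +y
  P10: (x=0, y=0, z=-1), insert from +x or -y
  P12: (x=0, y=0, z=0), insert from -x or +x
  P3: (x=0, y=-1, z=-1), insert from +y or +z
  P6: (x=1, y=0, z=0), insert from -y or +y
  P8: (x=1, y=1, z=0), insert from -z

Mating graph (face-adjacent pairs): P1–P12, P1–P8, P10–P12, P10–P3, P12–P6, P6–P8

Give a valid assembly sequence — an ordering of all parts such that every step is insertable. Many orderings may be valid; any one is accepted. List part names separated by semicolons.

P1; P8; P6; P12; P10; P3

1. P1@(0, 1, 0) [-x clear] — {P1}
2. P8@(1, 1, 0) [-z clear] — {P1, P8}
3. P6@(1, 0, 0) [-y clear] — {P1, P6, P8}
4. P12@(0, 0, 0) [-x clear] — {P1, P12, P6, P8}
5. P10@(0, 0, -1) [+x clear] — {P1, P10, P12, P6, P8}
6. P3@(0, -1, -1) [+z clear] — {P1, P10, P12, P3, P6, P8}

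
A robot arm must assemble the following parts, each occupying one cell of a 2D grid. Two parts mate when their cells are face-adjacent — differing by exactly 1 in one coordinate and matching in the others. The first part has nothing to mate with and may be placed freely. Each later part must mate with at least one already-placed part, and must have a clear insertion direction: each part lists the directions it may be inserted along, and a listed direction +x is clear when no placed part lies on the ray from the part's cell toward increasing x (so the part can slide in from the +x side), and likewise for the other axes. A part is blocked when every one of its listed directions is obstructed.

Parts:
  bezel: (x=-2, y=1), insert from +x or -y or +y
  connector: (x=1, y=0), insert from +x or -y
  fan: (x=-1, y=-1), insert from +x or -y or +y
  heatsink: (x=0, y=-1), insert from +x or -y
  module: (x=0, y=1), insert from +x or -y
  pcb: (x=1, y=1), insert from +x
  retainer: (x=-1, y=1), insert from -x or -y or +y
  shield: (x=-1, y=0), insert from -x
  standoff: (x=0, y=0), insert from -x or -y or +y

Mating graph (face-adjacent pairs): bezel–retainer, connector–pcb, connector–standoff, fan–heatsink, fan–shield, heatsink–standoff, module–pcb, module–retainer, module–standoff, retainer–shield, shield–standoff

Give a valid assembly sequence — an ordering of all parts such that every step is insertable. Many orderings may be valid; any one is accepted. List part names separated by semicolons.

shield; fan; heatsink; standoff; module; pcb; connector; retainer; bezel

1. shield@(-1, 0) [-x clear] — {shield}
2. fan@(-1, -1) [+x clear] — {fan, shield}
3. heatsink@(0, -1) [+x clear] — {fan, heatsink, shield}
4. standoff@(0, 0) [+y clear] — {fan, heatsink, shield, standoff}
5. module@(0, 1) [+x clear] — {fan, heatsink, module, shield, standoff}
6. pcb@(1, 1) [+x clear] — {fan, heatsink, module, pcb, shield, standoff}
7. connector@(1, 0) [+x clear] — {connector, fan, heatsink, module, pcb, shield, standoff}
8. retainer@(-1, 1) [-x clear] — {connector, fan, heatsink, module, pcb, retainer, shield, standoff}
9. bezel@(-2, 1) [-y clear] — {bezel, connector, fan, heatsink, module, pcb, retainer, shield, standoff}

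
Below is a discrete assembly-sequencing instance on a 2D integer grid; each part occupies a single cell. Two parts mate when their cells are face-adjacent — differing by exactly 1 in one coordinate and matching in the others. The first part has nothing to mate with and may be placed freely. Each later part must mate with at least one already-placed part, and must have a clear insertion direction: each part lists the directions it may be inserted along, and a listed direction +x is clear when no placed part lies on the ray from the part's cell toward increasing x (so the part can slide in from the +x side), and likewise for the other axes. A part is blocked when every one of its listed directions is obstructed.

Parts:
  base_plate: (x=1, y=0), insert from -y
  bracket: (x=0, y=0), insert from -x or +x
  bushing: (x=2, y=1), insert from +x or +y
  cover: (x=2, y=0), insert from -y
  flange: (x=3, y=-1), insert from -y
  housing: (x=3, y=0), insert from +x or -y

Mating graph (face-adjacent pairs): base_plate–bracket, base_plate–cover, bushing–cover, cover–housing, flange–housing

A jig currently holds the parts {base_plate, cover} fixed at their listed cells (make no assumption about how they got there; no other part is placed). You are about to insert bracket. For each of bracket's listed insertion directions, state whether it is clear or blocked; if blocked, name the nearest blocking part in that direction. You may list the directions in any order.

+x: blocked by base_plate; -x: clear

-x: ray from bracket(0, 0) has no placed part ⇒ clear
+x: nearest on ray is base_plate@(1, 0) ⇒ blocked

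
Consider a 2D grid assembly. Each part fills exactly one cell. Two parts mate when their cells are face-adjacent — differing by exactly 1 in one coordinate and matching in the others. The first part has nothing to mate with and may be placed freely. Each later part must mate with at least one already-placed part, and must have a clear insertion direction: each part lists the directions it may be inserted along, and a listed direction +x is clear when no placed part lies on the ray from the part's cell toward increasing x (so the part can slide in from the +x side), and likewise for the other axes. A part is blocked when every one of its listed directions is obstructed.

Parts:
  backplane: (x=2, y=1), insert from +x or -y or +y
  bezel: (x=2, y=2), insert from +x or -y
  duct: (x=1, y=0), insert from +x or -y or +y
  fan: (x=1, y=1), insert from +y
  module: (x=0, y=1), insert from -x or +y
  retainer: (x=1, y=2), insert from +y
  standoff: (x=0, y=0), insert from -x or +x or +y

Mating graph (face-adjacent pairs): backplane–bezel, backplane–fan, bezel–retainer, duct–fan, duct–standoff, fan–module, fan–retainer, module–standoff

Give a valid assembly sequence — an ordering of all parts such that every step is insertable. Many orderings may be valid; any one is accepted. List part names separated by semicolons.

module; fan; retainer; duct; backplane; standoff; bezel

1. module@(0, 1) [-x clear] — {module}
2. fan@(1, 1) [+y clear] — {fan, module}
3. retainer@(1, 2) [+y clear] — {fan, module, retainer}
4. duct@(1, 0) [+x clear] — {duct, fan, module, retainer}
5. backplane@(2, 1) [+x clear] — {backplane, duct, fan, module, retainer}
6. standoff@(0, 0) [-x clear] — {backplane, duct, fan, module, retainer, standoff}
7. bezel@(2, 2) [+x clear] — {backplane, bezel, duct, fan, module, retainer, standoff}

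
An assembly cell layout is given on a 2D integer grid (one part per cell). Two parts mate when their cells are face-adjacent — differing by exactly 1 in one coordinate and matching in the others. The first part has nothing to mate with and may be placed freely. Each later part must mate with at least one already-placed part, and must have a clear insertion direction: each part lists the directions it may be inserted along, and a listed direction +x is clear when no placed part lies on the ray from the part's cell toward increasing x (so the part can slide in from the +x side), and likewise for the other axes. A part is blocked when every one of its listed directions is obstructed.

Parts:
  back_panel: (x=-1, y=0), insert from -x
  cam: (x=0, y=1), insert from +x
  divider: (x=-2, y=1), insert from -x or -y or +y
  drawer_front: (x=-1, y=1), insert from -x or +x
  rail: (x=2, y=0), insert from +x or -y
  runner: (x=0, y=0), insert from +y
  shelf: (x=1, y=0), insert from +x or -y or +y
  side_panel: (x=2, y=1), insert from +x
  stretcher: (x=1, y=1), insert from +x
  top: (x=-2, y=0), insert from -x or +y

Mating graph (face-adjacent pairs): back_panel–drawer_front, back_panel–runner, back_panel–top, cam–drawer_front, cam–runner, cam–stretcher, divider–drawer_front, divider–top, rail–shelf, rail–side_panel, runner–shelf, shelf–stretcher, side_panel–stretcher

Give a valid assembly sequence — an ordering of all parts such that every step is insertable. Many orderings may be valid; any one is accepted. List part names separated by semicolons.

rail; shelf; runner; back_panel; top; divider; drawer_front; cam; stretcher; side_panel

1. rail@(2, 0) [+x clear] — {rail}
2. shelf@(1, 0) [-y clear] — {rail, shelf}
3. runner@(0, 0) [+y clear] — {rail, runner, shelf}
4. back_panel@(-1, 0) [-x clear] — {back_panel, rail, runner, shelf}
5. top@(-2, 0) [-x clear] — {back_panel, rail, runner, shelf, top}
6. divider@(-2, 1) [-x clear] — {back_panel, divider, rail, runner, shelf, top}
7. drawer_front@(-1, 1) [+x clear] — {back_panel, divider, drawer_front, rail, runner, shelf, top}
8. cam@(0, 1) [+x clear] — {back_panel, cam, divider, drawer_front, rail, runner, shelf, top}
9. stretcher@(1, 1) [+x clear] — {back_panel, cam, divider, drawer_front, rail, runner, shelf, stretcher, top}
10. side_panel@(2, 1) [+x clear] — {back_panel, cam, divider, drawer_front, rail, runner, shelf, side_panel, stretcher, top}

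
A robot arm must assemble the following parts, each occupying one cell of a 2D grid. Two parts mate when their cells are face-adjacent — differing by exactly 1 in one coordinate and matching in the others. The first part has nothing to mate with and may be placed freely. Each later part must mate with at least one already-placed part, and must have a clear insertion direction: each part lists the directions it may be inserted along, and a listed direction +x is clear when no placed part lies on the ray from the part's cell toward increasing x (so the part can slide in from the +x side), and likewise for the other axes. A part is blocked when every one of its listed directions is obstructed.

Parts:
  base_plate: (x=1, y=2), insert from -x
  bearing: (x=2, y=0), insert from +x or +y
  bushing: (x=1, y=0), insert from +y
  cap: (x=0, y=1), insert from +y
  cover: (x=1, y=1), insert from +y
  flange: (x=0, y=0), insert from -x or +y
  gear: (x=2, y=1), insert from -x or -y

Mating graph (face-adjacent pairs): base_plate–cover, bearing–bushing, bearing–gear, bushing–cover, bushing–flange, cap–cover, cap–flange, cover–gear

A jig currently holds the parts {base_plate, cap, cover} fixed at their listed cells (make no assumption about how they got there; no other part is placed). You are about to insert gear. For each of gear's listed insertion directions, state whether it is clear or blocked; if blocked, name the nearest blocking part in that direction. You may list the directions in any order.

-x: blocked by cover; -y: clear

-x: nearest on ray is cover@(1, 1) ⇒ blocked
-y: ray from gear(2, 1) has no placed part ⇒ clear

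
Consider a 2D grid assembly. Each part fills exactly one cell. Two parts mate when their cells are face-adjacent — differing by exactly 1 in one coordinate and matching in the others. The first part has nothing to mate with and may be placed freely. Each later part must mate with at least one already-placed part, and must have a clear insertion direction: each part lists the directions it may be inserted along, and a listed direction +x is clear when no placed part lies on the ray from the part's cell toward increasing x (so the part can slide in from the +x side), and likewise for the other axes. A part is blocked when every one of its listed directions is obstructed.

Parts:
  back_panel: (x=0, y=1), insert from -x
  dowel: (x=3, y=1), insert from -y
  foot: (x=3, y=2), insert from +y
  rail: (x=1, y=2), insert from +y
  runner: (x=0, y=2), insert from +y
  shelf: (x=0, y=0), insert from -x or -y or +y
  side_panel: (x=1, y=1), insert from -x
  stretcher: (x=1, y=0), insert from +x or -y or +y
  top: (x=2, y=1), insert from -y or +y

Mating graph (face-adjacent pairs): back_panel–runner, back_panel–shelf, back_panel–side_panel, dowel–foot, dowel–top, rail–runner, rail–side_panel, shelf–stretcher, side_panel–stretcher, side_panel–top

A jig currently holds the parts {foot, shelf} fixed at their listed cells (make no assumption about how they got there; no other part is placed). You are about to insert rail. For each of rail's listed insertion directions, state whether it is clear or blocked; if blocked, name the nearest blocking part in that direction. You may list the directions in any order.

+y: clear

+y: ray from rail(1, 2) has no placed part ⇒ clear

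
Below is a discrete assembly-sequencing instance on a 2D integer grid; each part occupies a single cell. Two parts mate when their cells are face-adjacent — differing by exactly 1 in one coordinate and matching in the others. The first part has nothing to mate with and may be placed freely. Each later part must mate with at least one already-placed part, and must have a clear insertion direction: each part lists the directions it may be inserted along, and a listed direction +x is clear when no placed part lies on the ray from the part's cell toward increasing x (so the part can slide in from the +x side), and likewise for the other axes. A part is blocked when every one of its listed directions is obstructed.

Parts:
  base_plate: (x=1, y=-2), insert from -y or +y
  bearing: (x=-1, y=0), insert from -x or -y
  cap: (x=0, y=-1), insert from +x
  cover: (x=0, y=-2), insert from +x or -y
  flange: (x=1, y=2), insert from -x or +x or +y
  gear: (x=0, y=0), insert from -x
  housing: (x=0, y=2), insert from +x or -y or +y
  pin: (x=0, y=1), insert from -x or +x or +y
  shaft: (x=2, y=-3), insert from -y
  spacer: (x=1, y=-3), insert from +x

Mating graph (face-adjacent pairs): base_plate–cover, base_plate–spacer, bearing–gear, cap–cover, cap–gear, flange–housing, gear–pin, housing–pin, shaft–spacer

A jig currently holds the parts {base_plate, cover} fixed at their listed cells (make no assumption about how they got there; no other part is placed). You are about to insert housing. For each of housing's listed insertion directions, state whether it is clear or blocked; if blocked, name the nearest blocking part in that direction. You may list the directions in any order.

+x: ray from housing(0, 2) has no placed part ⇒ clear
-y: nearest on ray is cover@(0, -2) ⇒ blocked
+y: ray from housing(0, 2) has no placed part ⇒ clear

+x: clear; +y: clear; -y: blocked by cover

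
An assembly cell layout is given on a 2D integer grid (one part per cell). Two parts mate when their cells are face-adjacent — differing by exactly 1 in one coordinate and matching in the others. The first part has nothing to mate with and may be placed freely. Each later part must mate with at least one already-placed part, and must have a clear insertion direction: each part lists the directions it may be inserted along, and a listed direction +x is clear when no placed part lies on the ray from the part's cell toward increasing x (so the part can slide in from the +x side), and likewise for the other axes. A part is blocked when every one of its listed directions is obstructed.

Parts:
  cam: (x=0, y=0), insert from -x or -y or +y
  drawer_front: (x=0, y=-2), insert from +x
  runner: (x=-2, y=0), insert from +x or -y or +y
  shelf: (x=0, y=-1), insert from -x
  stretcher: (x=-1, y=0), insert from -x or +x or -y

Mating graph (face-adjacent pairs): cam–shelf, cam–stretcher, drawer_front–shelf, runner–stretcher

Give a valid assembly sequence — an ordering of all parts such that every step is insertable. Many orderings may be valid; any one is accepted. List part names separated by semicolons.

stretcher; runner; cam; shelf; drawer_front

1. stretcher@(-1, 0) [-x clear] — {stretcher}
2. runner@(-2, 0) [-y clear] — {runner, stretcher}
3. cam@(0, 0) [-y clear] — {cam, runner, stretcher}
4. shelf@(0, -1) [-x clear] — {cam, runner, shelf, stretcher}
5. drawer_front@(0, -2) [+x clear] — {cam, drawer_front, runner, shelf, stretcher}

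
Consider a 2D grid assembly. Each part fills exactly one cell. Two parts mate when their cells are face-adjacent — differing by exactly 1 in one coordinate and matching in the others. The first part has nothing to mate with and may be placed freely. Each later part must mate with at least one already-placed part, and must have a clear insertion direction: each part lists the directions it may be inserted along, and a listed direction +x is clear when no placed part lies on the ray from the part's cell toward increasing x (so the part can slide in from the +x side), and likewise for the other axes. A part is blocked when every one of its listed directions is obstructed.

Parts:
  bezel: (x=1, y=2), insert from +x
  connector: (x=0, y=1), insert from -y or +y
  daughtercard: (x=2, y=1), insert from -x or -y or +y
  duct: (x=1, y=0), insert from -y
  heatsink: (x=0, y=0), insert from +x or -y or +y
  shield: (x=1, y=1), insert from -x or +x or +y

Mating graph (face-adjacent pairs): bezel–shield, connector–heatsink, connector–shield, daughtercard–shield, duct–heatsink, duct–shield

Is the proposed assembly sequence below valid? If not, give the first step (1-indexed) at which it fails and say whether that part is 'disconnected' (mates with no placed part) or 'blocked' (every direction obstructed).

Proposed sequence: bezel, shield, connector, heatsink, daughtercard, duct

1. bezel@(1, 2) [+x clear] — {bezel}
2. shield@(1, 1) [-x clear] — {bezel, shield}
3. connector@(0, 1) [-y clear] — {bezel, connector, shield}
4. heatsink@(0, 0) [+x clear] — {bezel, connector, heatsink, shield}
5. daughtercard@(2, 1) [-y clear] — {bezel, connector, daughtercard, heatsink, shield}
6. duct@(1, 0) [-y clear] — {bezel, connector, daughtercard, duct, heatsink, shield}

Valid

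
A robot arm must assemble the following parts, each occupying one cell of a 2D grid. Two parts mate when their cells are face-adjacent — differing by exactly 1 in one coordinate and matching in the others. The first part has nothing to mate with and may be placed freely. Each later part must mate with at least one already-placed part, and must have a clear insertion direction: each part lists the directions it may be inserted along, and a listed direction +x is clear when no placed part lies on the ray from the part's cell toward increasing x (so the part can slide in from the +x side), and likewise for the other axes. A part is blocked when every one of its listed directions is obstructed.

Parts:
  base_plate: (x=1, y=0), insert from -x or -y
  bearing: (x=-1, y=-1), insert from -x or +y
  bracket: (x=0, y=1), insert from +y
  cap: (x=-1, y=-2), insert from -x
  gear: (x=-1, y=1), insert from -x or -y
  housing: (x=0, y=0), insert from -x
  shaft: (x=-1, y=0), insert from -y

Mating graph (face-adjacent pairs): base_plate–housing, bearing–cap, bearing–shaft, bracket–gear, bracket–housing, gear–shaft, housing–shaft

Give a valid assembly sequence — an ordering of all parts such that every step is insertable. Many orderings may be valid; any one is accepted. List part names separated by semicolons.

bracket; gear; housing; shaft; bearing; cap; base_plate

1. bracket@(0, 1) [+y clear] — {bracket}
2. gear@(-1, 1) [-x clear] — {bracket, gear}
3. housing@(0, 0) [-x clear] — {bracket, gear, housing}
4. shaft@(-1, 0) [-y clear] — {bracket, gear, housing, shaft}
5. bearing@(-1, -1) [-x clear] — {bearing, bracket, gear, housing, shaft}
6. cap@(-1, -2) [-x clear] — {bearing, bracket, cap, gear, housing, shaft}
7. base_plate@(1, 0) [-y clear] — {base_plate, bearing, bracket, cap, gear, housing, shaft}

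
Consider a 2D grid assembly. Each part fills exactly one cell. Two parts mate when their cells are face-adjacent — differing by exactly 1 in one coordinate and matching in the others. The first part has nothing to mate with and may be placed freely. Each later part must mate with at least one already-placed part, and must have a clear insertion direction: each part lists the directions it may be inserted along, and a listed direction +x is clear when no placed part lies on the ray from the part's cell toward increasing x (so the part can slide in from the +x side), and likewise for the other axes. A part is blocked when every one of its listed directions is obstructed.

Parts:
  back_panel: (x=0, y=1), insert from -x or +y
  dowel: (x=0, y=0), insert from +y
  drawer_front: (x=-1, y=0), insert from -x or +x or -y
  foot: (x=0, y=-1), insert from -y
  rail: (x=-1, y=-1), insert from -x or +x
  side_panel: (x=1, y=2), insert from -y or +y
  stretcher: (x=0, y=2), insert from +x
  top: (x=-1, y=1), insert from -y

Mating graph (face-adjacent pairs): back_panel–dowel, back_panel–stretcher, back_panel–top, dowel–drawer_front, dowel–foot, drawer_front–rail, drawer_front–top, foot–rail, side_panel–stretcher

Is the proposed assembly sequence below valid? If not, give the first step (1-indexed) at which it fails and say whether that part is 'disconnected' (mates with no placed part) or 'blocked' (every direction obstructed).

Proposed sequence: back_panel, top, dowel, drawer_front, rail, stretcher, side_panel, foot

Invalid at step 3 (blocked)

1. back_panel@(0, 1) [-x clear] — {back_panel}
2. top@(-1, 1) [-y clear] — {back_panel, top}
3. dowel@(0, 0) — +y all obstructed ⇒ blocked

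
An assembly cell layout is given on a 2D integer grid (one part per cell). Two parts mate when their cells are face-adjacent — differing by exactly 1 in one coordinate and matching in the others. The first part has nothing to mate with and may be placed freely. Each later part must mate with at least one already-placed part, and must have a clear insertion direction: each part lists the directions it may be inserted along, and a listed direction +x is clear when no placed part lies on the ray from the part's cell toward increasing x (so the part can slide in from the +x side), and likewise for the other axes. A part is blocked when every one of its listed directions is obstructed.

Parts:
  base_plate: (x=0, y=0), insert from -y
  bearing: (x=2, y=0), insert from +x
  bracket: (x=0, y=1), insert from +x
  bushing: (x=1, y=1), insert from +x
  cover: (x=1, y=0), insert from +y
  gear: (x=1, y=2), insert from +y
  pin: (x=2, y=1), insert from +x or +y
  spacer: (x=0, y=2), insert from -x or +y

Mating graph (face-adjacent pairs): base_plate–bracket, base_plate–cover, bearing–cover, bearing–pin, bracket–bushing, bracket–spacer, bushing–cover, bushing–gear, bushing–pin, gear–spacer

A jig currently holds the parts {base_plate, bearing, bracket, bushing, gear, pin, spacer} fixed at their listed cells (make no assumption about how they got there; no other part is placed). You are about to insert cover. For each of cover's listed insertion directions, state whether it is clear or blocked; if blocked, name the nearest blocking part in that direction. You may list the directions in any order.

+y: blocked by bushing

+y: nearest on ray is bushing@(1, 1) ⇒ blocked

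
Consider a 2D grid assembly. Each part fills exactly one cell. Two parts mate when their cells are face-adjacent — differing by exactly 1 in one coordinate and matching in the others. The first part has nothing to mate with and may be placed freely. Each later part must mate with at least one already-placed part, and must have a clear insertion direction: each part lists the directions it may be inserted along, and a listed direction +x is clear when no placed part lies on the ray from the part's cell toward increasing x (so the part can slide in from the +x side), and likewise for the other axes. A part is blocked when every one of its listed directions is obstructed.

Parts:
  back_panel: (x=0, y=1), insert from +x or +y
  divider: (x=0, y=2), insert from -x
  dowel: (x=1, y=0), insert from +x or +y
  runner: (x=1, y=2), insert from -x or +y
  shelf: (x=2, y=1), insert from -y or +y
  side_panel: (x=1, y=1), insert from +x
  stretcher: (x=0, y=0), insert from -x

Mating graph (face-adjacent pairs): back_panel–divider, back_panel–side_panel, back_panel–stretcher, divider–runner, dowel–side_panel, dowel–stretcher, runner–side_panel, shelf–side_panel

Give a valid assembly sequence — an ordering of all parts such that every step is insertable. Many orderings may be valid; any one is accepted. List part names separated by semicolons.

dowel; side_panel; back_panel; divider; runner; stretcher; shelf

1. dowel@(1, 0) [+x clear] — {dowel}
2. side_panel@(1, 1) [+x clear] — {dowel, side_panel}
3. back_panel@(0, 1) [+y clear] — {back_panel, dowel, side_panel}
4. divider@(0, 2) [-x clear] — {back_panel, divider, dowel, side_panel}
5. runner@(1, 2) [+y clear] — {back_panel, divider, dowel, runner, side_panel}
6. stretcher@(0, 0) [-x clear] — {back_panel, divider, dowel, runner, side_panel, stretcher}
7. shelf@(2, 1) [-y clear] — {back_panel, divider, dowel, runner, shelf, side_panel, stretcher}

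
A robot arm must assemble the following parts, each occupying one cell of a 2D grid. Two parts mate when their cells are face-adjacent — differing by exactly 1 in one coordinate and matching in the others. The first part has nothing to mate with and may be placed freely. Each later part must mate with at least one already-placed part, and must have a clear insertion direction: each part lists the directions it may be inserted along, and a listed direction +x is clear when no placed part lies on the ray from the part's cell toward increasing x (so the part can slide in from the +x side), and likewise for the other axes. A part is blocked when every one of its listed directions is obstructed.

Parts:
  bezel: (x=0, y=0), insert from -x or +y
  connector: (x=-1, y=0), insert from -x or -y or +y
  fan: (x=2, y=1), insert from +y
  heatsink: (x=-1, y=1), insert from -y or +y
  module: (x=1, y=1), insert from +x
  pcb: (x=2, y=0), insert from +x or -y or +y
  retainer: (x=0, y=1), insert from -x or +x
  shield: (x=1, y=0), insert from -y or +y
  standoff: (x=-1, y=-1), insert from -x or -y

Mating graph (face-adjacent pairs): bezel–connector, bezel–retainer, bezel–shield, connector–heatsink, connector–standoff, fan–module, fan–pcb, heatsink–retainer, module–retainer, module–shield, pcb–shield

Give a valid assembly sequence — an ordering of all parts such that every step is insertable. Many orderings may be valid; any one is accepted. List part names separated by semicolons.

connector; bezel; retainer; standoff; heatsink; shield; pcb; module; fan

1. connector@(-1, 0) [-x clear] — {connector}
2. bezel@(0, 0) [+y clear] — {bezel, connector}
3. retainer@(0, 1) [-x clear] — {bezel, connector, retainer}
4. standoff@(-1, -1) [-x clear] — {bezel, connector, retainer, standoff}
5. heatsink@(-1, 1) [+y clear] — {bezel, connector, heatsink, retainer, standoff}
6. shield@(1, 0) [-y clear] — {bezel, connector, heatsink, retainer, shield, standoff}
7. pcb@(2, 0) [+x clear] — {bezel, connector, heatsink, pcb, retainer, shield, standoff}
8. module@(1, 1) [+x clear] — {bezel, connector, heatsink, module, pcb, retainer, shield, standoff}
9. fan@(2, 1) [+y clear] — {bezel, connector, fan, heatsink, module, pcb, retainer, shield, standoff}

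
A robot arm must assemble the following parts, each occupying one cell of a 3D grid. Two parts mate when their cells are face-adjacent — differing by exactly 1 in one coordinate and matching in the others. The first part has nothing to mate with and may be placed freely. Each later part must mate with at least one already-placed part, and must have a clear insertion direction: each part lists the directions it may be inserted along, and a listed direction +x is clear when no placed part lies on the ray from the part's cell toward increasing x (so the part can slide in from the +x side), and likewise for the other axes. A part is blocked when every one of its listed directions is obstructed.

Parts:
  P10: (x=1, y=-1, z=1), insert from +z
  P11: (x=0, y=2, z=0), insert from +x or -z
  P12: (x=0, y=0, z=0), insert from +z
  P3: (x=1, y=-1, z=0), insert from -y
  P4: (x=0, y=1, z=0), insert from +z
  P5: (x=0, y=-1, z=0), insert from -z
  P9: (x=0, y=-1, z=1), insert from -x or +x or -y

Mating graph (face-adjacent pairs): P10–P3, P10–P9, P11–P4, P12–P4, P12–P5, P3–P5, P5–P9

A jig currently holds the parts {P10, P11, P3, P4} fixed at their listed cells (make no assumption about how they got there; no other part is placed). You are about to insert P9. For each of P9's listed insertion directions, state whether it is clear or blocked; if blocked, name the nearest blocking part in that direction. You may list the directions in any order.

-x: ray from P9(0, -1, 1) has no placed part ⇒ clear
+x: nearest on ray is P10@(1, -1, 1) ⇒ blocked
-y: ray from P9(0, -1, 1) has no placed part ⇒ clear

+x: blocked by P10; -x: clear; -y: clear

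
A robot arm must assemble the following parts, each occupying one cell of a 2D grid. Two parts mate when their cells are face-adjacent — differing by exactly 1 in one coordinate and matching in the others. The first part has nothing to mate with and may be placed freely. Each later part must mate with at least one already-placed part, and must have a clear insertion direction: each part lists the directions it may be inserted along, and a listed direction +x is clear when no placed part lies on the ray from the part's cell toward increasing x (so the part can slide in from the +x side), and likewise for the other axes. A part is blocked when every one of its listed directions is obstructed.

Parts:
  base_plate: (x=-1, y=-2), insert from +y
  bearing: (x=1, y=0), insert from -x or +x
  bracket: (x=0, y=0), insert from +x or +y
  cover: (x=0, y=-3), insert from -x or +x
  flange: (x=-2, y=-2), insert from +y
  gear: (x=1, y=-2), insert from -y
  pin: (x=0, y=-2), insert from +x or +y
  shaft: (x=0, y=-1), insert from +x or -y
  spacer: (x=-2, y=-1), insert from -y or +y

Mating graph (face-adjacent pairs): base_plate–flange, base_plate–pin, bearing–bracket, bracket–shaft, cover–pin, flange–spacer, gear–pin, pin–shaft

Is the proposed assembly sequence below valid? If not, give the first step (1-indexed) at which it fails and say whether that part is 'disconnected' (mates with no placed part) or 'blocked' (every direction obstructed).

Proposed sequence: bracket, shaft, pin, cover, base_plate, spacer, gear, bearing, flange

1. bracket@(0, 0) [+x clear] — {bracket}
2. shaft@(0, -1) [+x clear] — {bracket, shaft}
3. pin@(0, -2) [+x clear] — {bracket, pin, shaft}
4. cover@(0, -3) [-x clear] — {bracket, cover, pin, shaft}
5. base_plate@(-1, -2) [+y clear] — {base_plate, bracket, cover, pin, shaft}
6. spacer@(-2, -1) — no placed neighbour ⇒ disconnected

Invalid at step 6 (disconnected)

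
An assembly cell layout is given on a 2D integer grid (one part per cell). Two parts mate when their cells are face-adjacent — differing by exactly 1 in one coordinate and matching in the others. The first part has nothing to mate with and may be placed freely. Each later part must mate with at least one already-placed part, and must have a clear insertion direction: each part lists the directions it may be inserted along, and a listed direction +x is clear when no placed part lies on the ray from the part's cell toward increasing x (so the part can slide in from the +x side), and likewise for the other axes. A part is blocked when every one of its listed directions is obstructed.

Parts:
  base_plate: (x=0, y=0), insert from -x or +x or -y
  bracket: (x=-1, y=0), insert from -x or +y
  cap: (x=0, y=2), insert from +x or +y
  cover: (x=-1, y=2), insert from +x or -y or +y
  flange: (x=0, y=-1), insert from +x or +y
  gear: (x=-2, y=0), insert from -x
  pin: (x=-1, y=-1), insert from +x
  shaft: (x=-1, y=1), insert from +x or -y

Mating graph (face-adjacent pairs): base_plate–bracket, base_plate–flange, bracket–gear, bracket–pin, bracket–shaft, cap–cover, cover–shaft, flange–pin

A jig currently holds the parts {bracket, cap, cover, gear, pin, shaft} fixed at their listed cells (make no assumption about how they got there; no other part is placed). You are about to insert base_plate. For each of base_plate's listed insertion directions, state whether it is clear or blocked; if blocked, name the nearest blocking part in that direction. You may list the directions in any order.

-x: nearest on ray is bracket@(-1, 0) ⇒ blocked
+x: ray from base_plate(0, 0) has no placed part ⇒ clear
-y: ray from base_plate(0, 0) has no placed part ⇒ clear

+x: clear; -x: blocked by bracket; -y: clear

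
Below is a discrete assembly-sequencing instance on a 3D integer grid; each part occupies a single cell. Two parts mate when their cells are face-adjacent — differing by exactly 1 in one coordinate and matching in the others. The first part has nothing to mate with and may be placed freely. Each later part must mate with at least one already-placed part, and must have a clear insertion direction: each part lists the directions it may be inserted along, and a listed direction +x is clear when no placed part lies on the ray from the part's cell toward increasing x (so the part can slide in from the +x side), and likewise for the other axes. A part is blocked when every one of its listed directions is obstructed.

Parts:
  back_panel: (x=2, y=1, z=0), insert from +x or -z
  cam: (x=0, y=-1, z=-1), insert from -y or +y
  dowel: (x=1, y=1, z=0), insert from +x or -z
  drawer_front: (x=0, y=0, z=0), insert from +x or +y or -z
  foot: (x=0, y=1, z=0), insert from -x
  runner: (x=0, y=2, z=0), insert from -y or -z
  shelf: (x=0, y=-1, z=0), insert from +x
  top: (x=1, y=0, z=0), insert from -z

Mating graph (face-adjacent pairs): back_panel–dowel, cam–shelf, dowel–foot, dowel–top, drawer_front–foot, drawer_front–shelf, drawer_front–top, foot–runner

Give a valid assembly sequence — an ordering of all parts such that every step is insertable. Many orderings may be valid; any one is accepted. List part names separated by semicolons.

dowel; foot; back_panel; drawer_front; shelf; cam; top; runner

1. dowel@(1, 1, 0) [+x clear] — {dowel}
2. foot@(0, 1, 0) [-x clear] — {dowel, foot}
3. back_panel@(2, 1, 0) [+x clear] — {back_panel, dowel, foot}
4. drawer_front@(0, 0, 0) [+x clear] — {back_panel, dowel, drawer_front, foot}
5. shelf@(0, -1, 0) [+x clear] — {back_panel, dowel, drawer_front, foot, shelf}
6. cam@(0, -1, -1) [-y clear] — {back_panel, cam, dowel, drawer_front, foot, shelf}
7. top@(1, 0, 0) [-z clear] — {back_panel, cam, dowel, drawer_front, foot, shelf, top}
8. runner@(0, 2, 0) [-z clear] — {back_panel, cam, dowel, drawer_front, foot, runner, shelf, top}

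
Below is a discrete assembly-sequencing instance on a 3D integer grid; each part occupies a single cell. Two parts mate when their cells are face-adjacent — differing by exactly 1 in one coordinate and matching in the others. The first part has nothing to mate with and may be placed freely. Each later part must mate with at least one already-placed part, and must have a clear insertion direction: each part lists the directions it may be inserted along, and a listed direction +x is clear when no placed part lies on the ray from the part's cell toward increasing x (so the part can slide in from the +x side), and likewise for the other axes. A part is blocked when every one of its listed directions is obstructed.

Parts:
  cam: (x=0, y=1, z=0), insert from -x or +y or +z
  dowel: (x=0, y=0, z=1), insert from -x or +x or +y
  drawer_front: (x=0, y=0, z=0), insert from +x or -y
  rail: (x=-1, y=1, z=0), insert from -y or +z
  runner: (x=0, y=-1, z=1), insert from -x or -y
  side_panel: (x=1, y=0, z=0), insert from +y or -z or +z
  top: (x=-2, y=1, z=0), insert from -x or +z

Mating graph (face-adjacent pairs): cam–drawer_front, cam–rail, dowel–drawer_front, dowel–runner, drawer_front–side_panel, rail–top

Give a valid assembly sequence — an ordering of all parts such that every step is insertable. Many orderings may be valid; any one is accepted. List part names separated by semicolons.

1. drawer_front@(0, 0, 0) [+x clear] — {drawer_front}
2. dowel@(0, 0, 1) [-x clear] — {dowel, drawer_front}
3. side_panel@(1, 0, 0) [+y clear] — {dowel, drawer_front, side_panel}
4. runner@(0, -1, 1) [-x clear] — {dowel, drawer_front, runner, side_panel}
5. cam@(0, 1, 0) [-x clear] — {cam, dowel, drawer_front, runner, side_panel}
6. rail@(-1, 1, 0) [-y clear] — {cam, dowel, drawer_front, rail, runner, side_panel}
7. top@(-2, 1, 0) [-x clear] — {cam, dowel, drawer_front, rail, runner, side_panel, top}

drawer_front; dowel; side_panel; runner; cam; rail; top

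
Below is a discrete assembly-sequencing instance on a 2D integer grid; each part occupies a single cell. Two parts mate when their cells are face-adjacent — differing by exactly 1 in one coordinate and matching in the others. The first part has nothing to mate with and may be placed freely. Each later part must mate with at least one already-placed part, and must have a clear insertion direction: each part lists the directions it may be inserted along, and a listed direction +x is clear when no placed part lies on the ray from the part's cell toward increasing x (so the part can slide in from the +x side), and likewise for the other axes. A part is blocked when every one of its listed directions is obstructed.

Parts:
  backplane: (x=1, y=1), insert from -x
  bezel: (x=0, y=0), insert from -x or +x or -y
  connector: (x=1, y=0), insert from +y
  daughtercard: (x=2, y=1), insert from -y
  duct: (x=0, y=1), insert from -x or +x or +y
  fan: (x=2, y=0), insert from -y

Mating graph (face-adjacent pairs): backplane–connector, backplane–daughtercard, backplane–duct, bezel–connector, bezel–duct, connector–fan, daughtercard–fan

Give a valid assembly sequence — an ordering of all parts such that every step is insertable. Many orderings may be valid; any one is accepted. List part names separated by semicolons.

daughtercard; fan; connector; backplane; bezel; duct

1. daughtercard@(2, 1) [-y clear] — {daughtercard}
2. fan@(2, 0) [-y clear] — {daughtercard, fan}
3. connector@(1, 0) [+y clear] — {connector, daughtercard, fan}
4. backplane@(1, 1) [-x clear] — {backplane, connector, daughtercard, fan}
5. bezel@(0, 0) [-x clear] — {backplane, bezel, connector, daughtercard, fan}
6. duct@(0, 1) [-x clear] — {backplane, bezel, connector, daughtercard, duct, fan}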